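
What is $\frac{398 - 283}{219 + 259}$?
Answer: $\frac{115}{478} \approx 0.24059$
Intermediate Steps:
$\frac{398 - 283}{219 + 259} = \frac{115}{478}$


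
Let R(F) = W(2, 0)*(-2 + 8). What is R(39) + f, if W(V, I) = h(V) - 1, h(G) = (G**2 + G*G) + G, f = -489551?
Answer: -489497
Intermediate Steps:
h(G) = G + 2*G**2 (h(G) = (G**2 + G**2) + G = 2*G**2 + G = G + 2*G**2)
W(V, I) = -1 + V*(1 + 2*V) (W(V, I) = V*(1 + 2*V) - 1 = -1 + V*(1 + 2*V))
R(F) = 54 (R(F) = (-1 + 2*(1 + 2*2))*(-2 + 8) = (-1 + 2*(1 + 4))*6 = (-1 + 2*5)*6 = (-1 + 10)*6 = 9*6 = 54)
R(39) + f = 54 - 489551 = -489497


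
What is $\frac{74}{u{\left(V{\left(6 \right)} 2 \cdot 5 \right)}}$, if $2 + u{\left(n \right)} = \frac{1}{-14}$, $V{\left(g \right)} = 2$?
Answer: $- \frac{1036}{29} \approx -35.724$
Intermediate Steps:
$u{\left(n \right)} = - \frac{29}{14}$ ($u{\left(n \right)} = -2 + \frac{1}{-14} = -2 - \frac{1}{14} = - \frac{29}{14}$)
$\frac{74}{u{\left(V{\left(6 \right)} 2 \cdot 5 \right)}} = \frac{74}{- \frac{29}{14}} = 74 \left(- \frac{14}{29}\right) = - \frac{1036}{29}$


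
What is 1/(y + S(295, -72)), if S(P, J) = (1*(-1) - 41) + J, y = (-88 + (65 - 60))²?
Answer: 1/6775 ≈ 0.00014760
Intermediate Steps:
y = 6889 (y = (-88 + 5)² = (-83)² = 6889)
S(P, J) = -42 + J (S(P, J) = (-1 - 41) + J = -42 + J)
1/(y + S(295, -72)) = 1/(6889 + (-42 - 72)) = 1/(6889 - 114) = 1/6775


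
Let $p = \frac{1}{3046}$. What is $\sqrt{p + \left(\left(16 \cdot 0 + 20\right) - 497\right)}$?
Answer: $\frac{i \sqrt{4425658286}}{3046} \approx 21.84 i$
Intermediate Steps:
$p = \frac{1}{3046} \approx 0.0003283$
$\sqrt{p + \left(\left(16 \cdot 0 + 20\right) - 497\right)} = \sqrt{\frac{1}{3046} + \left(\left(16 \cdot 0 + 20\right) - 497\right)} = \sqrt{\frac{1}{3046} + \left(\left(0 + 20\right) - 497\right)} = \sqrt{\frac{1}{3046} + \left(20 - 497\right)} = \sqrt{\frac{1}{3046} - 477} = \sqrt{- \frac{1452941}{3046}} = \frac{i \sqrt{4425658286}}{3046}$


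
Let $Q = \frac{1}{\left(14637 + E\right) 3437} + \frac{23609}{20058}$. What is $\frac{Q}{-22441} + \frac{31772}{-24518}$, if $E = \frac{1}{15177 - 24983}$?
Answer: $- \frac{271357673562973591733495}{209394377574833208172758} \approx -1.2959$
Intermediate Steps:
$E = - \frac{1}{9806}$ ($E = \frac{1}{-9806} = - \frac{1}{9806} \approx -0.00010198$)
$Q = \frac{11646651767858741}{9894893354844666}$ ($Q = \frac{1}{\left(14637 - \frac{1}{9806}\right) 3437} + \frac{23609}{20058} = \frac{1}{\frac{143530421}{9806}} \cdot \frac{1}{3437} + 23609 \cdot \frac{1}{20058} = \frac{9806}{143530421} \cdot \frac{1}{3437} + \frac{23609}{20058} = \frac{9806}{493314056977} + \frac{23609}{20058} = \frac{11646651767858741}{9894893354844666} \approx 1.177$)
$\frac{Q}{-22441} + \frac{31772}{-24518} = \frac{11646651767858741}{9894893354844666 \left(-22441\right)} + \frac{31772}{-24518} = \frac{11646651767858741}{9894893354844666} \left(- \frac{1}{22441}\right) + 31772 \left(- \frac{1}{24518}\right) = - \frac{11646651767858741}{222051301776069149706} - \frac{1222}{943} = - \frac{271357673562973591733495}{209394377574833208172758}$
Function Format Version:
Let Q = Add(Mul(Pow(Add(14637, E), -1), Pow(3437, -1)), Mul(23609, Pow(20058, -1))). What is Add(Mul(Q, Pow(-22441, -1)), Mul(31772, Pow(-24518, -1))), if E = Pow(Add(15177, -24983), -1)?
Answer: Rational(-271357673562973591733495, 209394377574833208172758) ≈ -1.2959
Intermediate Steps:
E = Rational(-1, 9806) (E = Pow(-9806, -1) = Rational(-1, 9806) ≈ -0.00010198)
Q = Rational(11646651767858741, 9894893354844666) (Q = Add(Mul(Pow(Add(14637, Rational(-1, 9806)), -1), Pow(3437, -1)), Mul(23609, Pow(20058, -1))) = Add(Mul(Pow(Rational(143530421, 9806), -1), Rational(1, 3437)), Mul(23609, Rational(1, 20058))) = Add(Mul(Rational(9806, 143530421), Rational(1, 3437)), Rational(23609, 20058)) = Add(Rational(9806, 493314056977), Rational(23609, 20058)) = Rational(11646651767858741, 9894893354844666) ≈ 1.1770)
Add(Mul(Q, Pow(-22441, -1)), Mul(31772, Pow(-24518, -1))) = Add(Mul(Rational(11646651767858741, 9894893354844666), Pow(-22441, -1)), Mul(31772, Pow(-24518, -1))) = Add(Mul(Rational(11646651767858741, 9894893354844666), Rational(-1, 22441)), Mul(31772, Rational(-1, 24518))) = Add(Rational(-11646651767858741, 222051301776069149706), Rational(-1222, 943)) = Rational(-271357673562973591733495, 209394377574833208172758)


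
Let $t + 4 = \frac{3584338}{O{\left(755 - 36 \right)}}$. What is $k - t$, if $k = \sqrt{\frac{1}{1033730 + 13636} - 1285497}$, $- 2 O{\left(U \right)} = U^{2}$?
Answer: $\frac{9236520}{516961} + \frac{i \sqrt{156684307012752974}}{349122} \approx 17.867 + 1133.8 i$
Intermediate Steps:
$O{\left(U \right)} = - \frac{U^{2}}{2}$
$t = - \frac{9236520}{516961}$ ($t = -4 + \frac{3584338}{\left(- \frac{1}{2}\right) \left(755 - 36\right)^{2}} = -4 + \frac{3584338}{\left(- \frac{1}{2}\right) 719^{2}} = -4 + \frac{3584338}{\left(- \frac{1}{2}\right) 516961} = -4 + \frac{3584338}{- \frac{516961}{2}} = -4 + 3584338 \left(- \frac{2}{516961}\right) = -4 - \frac{7168676}{516961} = - \frac{9236520}{516961} \approx -17.867$)
$k = \frac{i \sqrt{156684307012752974}}{349122}$ ($k = \sqrt{\frac{1}{1047366} - 1285497} = \sqrt{- \frac{1346385850901}{1047366}} = \frac{i \sqrt{156684307012752974}}{349122} \approx 1133.8 i$)
$k - t = \frac{i \sqrt{156684307012752974}}{349122} - - \frac{9236520}{516961} = \frac{i \sqrt{156684307012752974}}{349122} + \frac{9236520}{516961} = \frac{9236520}{516961} + \frac{i \sqrt{156684307012752974}}{349122}$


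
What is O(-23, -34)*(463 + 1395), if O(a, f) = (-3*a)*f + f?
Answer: -4422040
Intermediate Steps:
O(a, f) = f - 3*a*f (O(a, f) = -3*a*f + f = f - 3*a*f)
O(-23, -34)*(463 + 1395) = (-34*(1 - 3*(-23)))*(463 + 1395) = -34*(1 + 69)*1858 = -34*70*1858 = -2380*1858 = -4422040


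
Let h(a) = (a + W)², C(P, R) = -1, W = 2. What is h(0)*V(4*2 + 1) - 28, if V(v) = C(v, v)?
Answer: -32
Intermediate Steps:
V(v) = -1
h(a) = (2 + a)² (h(a) = (a + 2)² = (2 + a)²)
h(0)*V(4*2 + 1) - 28 = (2 + 0)²*(-1) - 28 = 2²*(-1) - 28 = 4*(-1) - 28 = -4 - 28 = -32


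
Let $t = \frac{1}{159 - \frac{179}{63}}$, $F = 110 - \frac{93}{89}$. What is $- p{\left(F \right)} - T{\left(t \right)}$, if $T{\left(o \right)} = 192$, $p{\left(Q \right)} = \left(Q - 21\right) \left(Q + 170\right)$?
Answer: $- \frac{195866588}{7921} \approx -24728.0$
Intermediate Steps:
$F = \frac{9697}{89}$ ($F = 110 - 93 \cdot \frac{1}{89} = 110 - \frac{93}{89} = \frac{9697}{89} \approx 108.96$)
$p{\left(Q \right)} = \left(-21 + Q\right) \left(170 + Q\right)$
$t = \frac{63}{9838}$ ($t = \frac{1}{159 - \frac{179}{63}} = \frac{1}{\frac{9838}{63}} = \frac{63}{9838} \approx 0.0064037$)
$- p{\left(F \right)} - T{\left(t \right)} = - (-3570 + \left(\frac{9697}{89}\right)^{2} + 149 \cdot \frac{9697}{89}) - 192 = - (-3570 + \frac{94031809}{7921} + \frac{1444853}{89}) - 192 = \left(-1\right) \frac{194345756}{7921} - 192 = - \frac{194345756}{7921} - 192 = - \frac{195866588}{7921}$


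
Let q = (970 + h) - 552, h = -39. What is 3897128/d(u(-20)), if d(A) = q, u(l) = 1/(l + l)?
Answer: 3897128/379 ≈ 10283.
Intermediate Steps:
u(l) = 1/(2*l)
q = 379 (q = (970 - 39) - 552 = 931 - 552 = 379)
d(A) = 379
3897128/d(u(-20)) = 3897128/379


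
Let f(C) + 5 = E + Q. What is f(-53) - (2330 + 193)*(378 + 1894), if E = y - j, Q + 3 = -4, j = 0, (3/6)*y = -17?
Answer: -5732302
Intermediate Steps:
y = -34 (y = 2*(-17) = -34)
Q = -7 (Q = -3 - 4 = -7)
E = -34 (E = -34 - 1*0 = -34 + 0 = -34)
f(C) = -46 (f(C) = -5 + (-34 - 7) = -5 - 41 = -46)
f(-53) - (2330 + 193)*(378 + 1894) = -46 - (2330 + 193)*(378 + 1894) = -46 - 2523*2272 = -46 - 1*5732256 = -46 - 5732256 = -5732302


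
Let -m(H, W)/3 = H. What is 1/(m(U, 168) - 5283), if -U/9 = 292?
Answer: 1/2601 ≈ 0.00038447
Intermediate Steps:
U = -2628 (U = -9*292 = -2628)
m(H, W) = -3*H
1/(m(U, 168) - 5283) = 1/(-3*(-2628) - 5283) = 1/(7884 - 5283) = 1/2601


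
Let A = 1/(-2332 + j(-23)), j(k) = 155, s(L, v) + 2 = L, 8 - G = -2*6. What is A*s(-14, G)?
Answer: 16/2177 ≈ 0.0073496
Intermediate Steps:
G = 20 (G = 8 - (-2)*6 = 8 - 1*(-12) = 8 + 12 = 20)
s(L, v) = -2 + L
A = -1/2177 (A = 1/(-2332 + 155) = 1/(-2177) = -1/2177 ≈ -0.00045935)
A*s(-14, G) = -(-2 - 14)/2177 = -1/2177*(-16) = 16/2177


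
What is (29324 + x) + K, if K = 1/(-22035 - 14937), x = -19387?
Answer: 367390763/36972 ≈ 9937.0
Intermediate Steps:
K = -1/36972 (K = 1/(-36972) = -1/36972 ≈ -2.7047e-5)
(29324 + x) + K = (29324 - 19387) - 1/36972 = 9937 - 1/36972 = 367390763/36972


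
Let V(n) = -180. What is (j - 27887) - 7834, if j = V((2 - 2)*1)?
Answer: -35901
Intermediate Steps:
j = -180
(j - 27887) - 7834 = (-180 - 27887) - 7834 = -28067 - 7834 = -35901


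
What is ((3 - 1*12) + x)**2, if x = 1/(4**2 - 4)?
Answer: 11449/144 ≈ 79.507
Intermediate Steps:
x = 1/12 (x = 1/(16 - 4) = 1/12 ≈ 0.083333)
((3 - 1*12) + x)**2 = ((3 - 1*12) + 1/12)**2 = ((3 - 12) + 1/12)**2 = (-9 + 1/12)**2 = (-107/12)**2 = 11449/144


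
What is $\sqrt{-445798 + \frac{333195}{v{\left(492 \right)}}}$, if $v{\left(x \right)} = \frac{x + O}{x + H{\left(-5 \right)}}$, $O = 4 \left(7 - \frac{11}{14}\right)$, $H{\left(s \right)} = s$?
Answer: $\frac{i \sqrt{21307581602}}{402} \approx 363.11 i$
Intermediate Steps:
$O = \frac{174}{7}$ ($O = 4 \left(7 - \frac{11}{14}\right) = 4 \cdot \frac{87}{14} = \frac{174}{7} \approx 24.857$)
$v{\left(x \right)} = \frac{\frac{174}{7} + x}{-5 + x}$ ($v{\left(x \right)} = \frac{x + \frac{174}{7}}{x - 5} = \frac{\frac{174}{7} + x}{-5 + x}$)
$\sqrt{-445798 + \frac{333195}{v{\left(492 \right)}}} = \sqrt{-445798 + \frac{333195}{\frac{1}{-5 + 492} \left(\frac{174}{7} + 492\right)}} = \sqrt{-445798 + \frac{333195}{\frac{1}{487} \cdot \frac{3618}{7}}} = \sqrt{-445798 + \frac{333195}{\frac{3618}{3409}}} = \sqrt{-445798 + 333195 \cdot \frac{3409}{3618}} = \sqrt{-445798 + \frac{378620585}{1206}} = \sqrt{- \frac{159011803}{1206}} = \frac{i \sqrt{21307581602}}{402}$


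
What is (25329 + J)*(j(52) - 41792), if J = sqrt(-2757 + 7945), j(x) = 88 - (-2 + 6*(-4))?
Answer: -1055662062 - 83356*sqrt(1297) ≈ -1.0587e+9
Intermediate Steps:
j(x) = 114 (j(x) = 88 - (-2 - 24) = 88 - 1*(-26) = 88 + 26 = 114)
J = 2*sqrt(1297) (J = sqrt(5188) = 2*sqrt(1297) ≈ 72.028)
(25329 + J)*(j(52) - 41792) = (25329 + 2*sqrt(1297))*(114 - 41792) = (25329 + 2*sqrt(1297))*(-41678) = -1055662062 - 83356*sqrt(1297)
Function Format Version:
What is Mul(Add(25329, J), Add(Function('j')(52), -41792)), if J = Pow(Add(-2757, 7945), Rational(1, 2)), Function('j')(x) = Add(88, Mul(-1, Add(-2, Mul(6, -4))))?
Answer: Add(-1055662062, Mul(-83356, Pow(1297, Rational(1, 2)))) ≈ -1.0587e+9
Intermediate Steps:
Function('j')(x) = 114 (Function('j')(x) = Add(88, Mul(-1, Add(-2, -24))) = Add(88, Mul(-1, -26)) = Add(88, 26) = 114)
J = Mul(2, Pow(1297, Rational(1, 2))) (J = Pow(5188, Rational(1, 2)) = Mul(2, Pow(1297, Rational(1, 2))) ≈ 72.028)
Mul(Add(25329, J), Add(Function('j')(52), -41792)) = Mul(Add(25329, Mul(2, Pow(1297, Rational(1, 2)))), Add(114, -41792)) = Mul(Add(25329, Mul(2, Pow(1297, Rational(1, 2)))), -41678) = Add(-1055662062, Mul(-83356, Pow(1297, Rational(1, 2))))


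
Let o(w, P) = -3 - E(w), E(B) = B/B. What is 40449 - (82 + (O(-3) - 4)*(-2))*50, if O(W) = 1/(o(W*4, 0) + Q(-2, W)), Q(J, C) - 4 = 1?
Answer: 36049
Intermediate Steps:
Q(J, C) = 5 (Q(J, C) = 4 + 1 = 5)
E(B) = 1
o(w, P) = -4 (o(w, P) = -3 - 1*1 = -3 - 1 = -4)
O(W) = 1 (O(W) = 1/(-4 + 5) = 1/1 = 1)
40449 - (82 + (O(-3) - 4)*(-2))*50 = 40449 - (82 + (1 - 4)*(-2))*50 = 40449 - (82 - 3*(-2))*50 = 40449 - (82 + 6)*50 = 40449 - 88*50 = 40449 - 1*4400 = 40449 - 4400 = 36049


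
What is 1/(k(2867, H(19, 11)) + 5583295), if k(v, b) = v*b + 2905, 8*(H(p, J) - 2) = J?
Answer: 8/44767009 ≈ 1.7870e-7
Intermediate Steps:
H(p, J) = 2 + J/8
k(v, b) = 2905 + b*v (k(v, b) = b*v + 2905 = 2905 + b*v)
1/(k(2867, H(19, 11)) + 5583295) = 1/((2905 + (2 + (⅛)*11)*2867) + 5583295) = 1/((2905 + (2 + 11/8)*2867) + 5583295) = 1/((2905 + (27/8)*2867) + 5583295) = 1/((2905 + 77409/8) + 5583295) = 1/(100649/8 + 5583295) = 1/(44767009/8) = 8/44767009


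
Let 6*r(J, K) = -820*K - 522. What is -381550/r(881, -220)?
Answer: -1144650/89939 ≈ -12.727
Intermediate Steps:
r(J, K) = -87 - 410*K/3 (r(J, K) = (-820*K - 522)/6 = (-522 - 820*K)/6 = -87 - 410*K/3)
-381550/r(881, -220) = -381550/(-87 - 410/3*(-220)) = -381550/(-87 + 90200/3) = -381550/89939/3 = -381550*3/89939 = -1144650/89939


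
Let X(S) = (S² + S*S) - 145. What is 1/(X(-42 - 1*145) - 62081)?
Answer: 1/7712 ≈ 0.00012967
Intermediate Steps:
X(S) = -145 + 2*S² (X(S) = (S² + S²) - 145 = 2*S² - 145 = -145 + 2*S²)
1/(X(-42 - 1*145) - 62081) = 1/((-145 + 2*(-42 - 1*145)²) - 62081) = 1/((-145 + 2*(-42 - 145)²) - 62081) = 1/((-145 + 2*(-187)²) - 62081) = 1/((-145 + 2*34969) - 62081) = 1/((-145 + 69938) - 62081) = 1/(69793 - 62081) = 1/7712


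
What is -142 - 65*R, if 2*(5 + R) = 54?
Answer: -1572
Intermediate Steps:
R = 22 (R = -5 + (½)*54 = -5 + 27 = 22)
-142 - 65*R = -142 - 65*22 = -142 - 1430 = -1572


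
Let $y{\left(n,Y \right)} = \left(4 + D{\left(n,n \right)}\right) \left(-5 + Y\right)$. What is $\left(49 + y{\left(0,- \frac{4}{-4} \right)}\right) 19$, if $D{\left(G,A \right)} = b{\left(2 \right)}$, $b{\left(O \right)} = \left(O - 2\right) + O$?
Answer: $475$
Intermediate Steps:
$b{\left(O \right)} = -2 + 2 O$ ($b{\left(O \right)} = \left(-2 + O\right) + O = -2 + 2 O$)
$D{\left(G,A \right)} = 2$ ($D{\left(G,A \right)} = -2 + 2 \cdot 2 = -2 + 4 = 2$)
$y{\left(n,Y \right)} = -30 + 6 Y$ ($y{\left(n,Y \right)} = \left(4 + 2\right) \left(-5 + Y\right) = 6 \left(-5 + Y\right) = -30 + 6 Y$)
$\left(49 + y{\left(0,- \frac{4}{-4} \right)}\right) 19 = \left(49 - \left(30 - 6 \left(- \frac{4}{-4}\right)\right)\right) 19 = \left(49 - \left(30 - 6 \left(\left(-4\right) \left(- \frac{1}{4}\right)\right)\right)\right) 19 = \left(49 + \left(-30 + 6 \cdot 1\right)\right) 19 = \left(49 + \left(-30 + 6\right)\right) 19 = \left(49 - 24\right) 19 = 25 \cdot 19 = 475$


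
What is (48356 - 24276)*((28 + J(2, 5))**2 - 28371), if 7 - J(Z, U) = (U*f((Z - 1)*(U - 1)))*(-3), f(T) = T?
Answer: -465851680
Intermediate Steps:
J(Z, U) = 7 + 3*U*(-1 + U)*(-1 + Z) (J(Z, U) = 7 - U*((Z - 1)*(U - 1))*(-3) = 7 - U*((-1 + Z)*(-1 + U))*(-3) = 7 - U*((-1 + U)*(-1 + Z))*(-3) = 7 - U*(-1 + U)*(-1 + Z)*(-3) = 7 - (-3)*U*(-1 + U)*(-1 + Z) = 7 + 3*U*(-1 + U)*(-1 + Z))
(48356 - 24276)*((28 + J(2, 5))**2 - 28371) = (48356 - 24276)*((28 + (7 + 3*5*(1 - 1*5 - 1*2 + 5*2)))**2 - 28371) = 24080*((28 + (7 + 3*5*(1 - 5 - 2 + 10)))**2 - 28371) = 24080*((28 + (7 + 3*5*4))**2 - 28371) = 24080*((28 + (7 + 60))**2 - 28371) = 24080*((28 + 67)**2 - 28371) = 24080*(95**2 - 28371) = 24080*(9025 - 28371) = 24080*(-19346) = -465851680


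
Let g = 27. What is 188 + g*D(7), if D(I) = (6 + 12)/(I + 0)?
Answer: 1802/7 ≈ 257.43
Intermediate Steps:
D(I) = 18/I
188 + g*D(7) = 188 + 27*(18/7) = 188 + 486/7 = 1802/7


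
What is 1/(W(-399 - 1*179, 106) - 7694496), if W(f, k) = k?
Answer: -1/7694390 ≈ -1.2996e-7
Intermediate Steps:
1/(W(-399 - 1*179, 106) - 7694496) = 1/(106 - 7694496) = 1/(-7694390) = -1/7694390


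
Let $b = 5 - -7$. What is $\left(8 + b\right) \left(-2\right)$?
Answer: $-40$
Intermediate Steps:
$b = 12$ ($b = 5 + 7 = 12$)
$\left(8 + b\right) \left(-2\right) = \left(8 + 12\right) \left(-2\right) = 20 \left(-2\right) = -40$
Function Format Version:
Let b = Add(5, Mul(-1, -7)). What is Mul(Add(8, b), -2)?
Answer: -40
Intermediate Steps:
b = 12 (b = Add(5, 7) = 12)
Mul(Add(8, b), -2) = Mul(Add(8, 12), -2) = Mul(20, -2) = -40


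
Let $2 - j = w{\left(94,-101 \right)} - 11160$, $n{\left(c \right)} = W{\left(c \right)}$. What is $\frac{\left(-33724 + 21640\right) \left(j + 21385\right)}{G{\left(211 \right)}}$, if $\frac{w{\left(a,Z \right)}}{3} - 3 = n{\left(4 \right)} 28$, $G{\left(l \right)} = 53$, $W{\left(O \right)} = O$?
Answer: $-7342056$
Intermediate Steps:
$n{\left(c \right)} = c$
$w{\left(a,Z \right)} = 345$ ($w{\left(a,Z \right)} = 9 + 3 \cdot 4 \cdot 28 = 9 + 3 \cdot 112 = 9 + 336 = 345$)
$j = 10817$ ($j = 2 - \left(345 - 11160\right) = 2 - -10815 = 2 + 10815 = 10817$)
$\frac{\left(-33724 + 21640\right) \left(j + 21385\right)}{G{\left(211 \right)}} = \frac{\left(-33724 + 21640\right) \left(10817 + 21385\right)}{53} = \left(-12084\right) 32202 \cdot \frac{1}{53} = \left(-389128968\right) \frac{1}{53} = -7342056$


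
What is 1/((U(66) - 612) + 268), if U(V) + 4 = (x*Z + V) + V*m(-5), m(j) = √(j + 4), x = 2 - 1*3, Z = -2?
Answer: -70/20689 - 33*I/41378 ≈ -0.0033834 - 0.00079753*I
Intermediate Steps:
x = -1 (x = 2 - 3 = -1)
m(j) = √(4 + j)
U(V) = -2 + V + I*V (U(V) = -4 + ((-1*(-2) + V) + V*√(4 - 5)) = -4 + ((2 + V) + V*√(-1)) = -4 + ((2 + V) + V*I) = -4 + ((2 + V) + I*V) = -4 + (2 + V + I*V) = -2 + V + I*V)
1/((U(66) - 612) + 268) = 1/(((-2 + 66 + I*66) - 612) + 268) = 1/(((-2 + 66 + 66*I) - 612) + 268) = 1/(((64 + 66*I) - 612) + 268) = 1/((-548 + 66*I) + 268) = 1/(-280 + 66*I) = (-280 - 66*I)/82756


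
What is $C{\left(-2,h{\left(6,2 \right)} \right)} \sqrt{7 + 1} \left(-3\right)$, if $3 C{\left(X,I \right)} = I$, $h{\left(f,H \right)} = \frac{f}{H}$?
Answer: $- 6 \sqrt{2} \approx -8.4853$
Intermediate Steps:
$C{\left(X,I \right)} = \frac{I}{3}$
$C{\left(-2,h{\left(6,2 \right)} \right)} \sqrt{7 + 1} \left(-3\right) = \frac{6 \cdot \frac{1}{2}}{3} \sqrt{7 + 1} \left(-3\right) = \frac{6 \cdot \frac{1}{2}}{3} \sqrt{8} \left(-3\right) = \frac{1}{3} \cdot 3 \cdot 2 \sqrt{2} \left(-3\right) = 1 \cdot 2 \sqrt{2} \left(-3\right) = 2 \sqrt{2} \left(-3\right) = - 6 \sqrt{2}$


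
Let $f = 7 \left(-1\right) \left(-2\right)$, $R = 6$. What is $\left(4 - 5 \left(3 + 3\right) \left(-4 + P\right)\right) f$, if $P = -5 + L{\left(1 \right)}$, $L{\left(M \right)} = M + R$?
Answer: $896$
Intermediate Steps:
$L{\left(M \right)} = 6 + M$ ($L{\left(M \right)} = M + 6 = 6 + M$)
$P = 2$ ($P = -5 + \left(6 + 1\right) = -5 + 7 = 2$)
$f = 14$ ($f = \left(-7\right) \left(-2\right) = 14$)
$\left(4 - 5 \left(3 + 3\right) \left(-4 + P\right)\right) f = \left(4 - 5 \left(3 + 3\right) \left(-4 + 2\right)\right) 14 = \left(4 - 5 \cdot 6 \left(-2\right)\right) 14 = \left(4 - -60\right) 14 = \left(4 + 60\right) 14 = 64 \cdot 14 = 896$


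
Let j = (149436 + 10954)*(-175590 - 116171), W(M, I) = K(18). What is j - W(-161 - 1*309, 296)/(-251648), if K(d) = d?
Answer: -5888002879304951/125824 ≈ -4.6796e+10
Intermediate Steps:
W(M, I) = 18
j = -46795546790 (j = 160390*(-291761) = -46795546790)
j - W(-161 - 1*309, 296)/(-251648) = -46795546790 - 18/(-251648) = -46795546790 - 18*(-1)/251648 = -46795546790 - 1*(-9/125824) = -46795546790 + 9/125824 = -5888002879304951/125824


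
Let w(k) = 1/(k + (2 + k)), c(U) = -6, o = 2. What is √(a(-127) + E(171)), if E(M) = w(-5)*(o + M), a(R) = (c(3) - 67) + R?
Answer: 3*I*√394/4 ≈ 14.887*I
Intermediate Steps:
a(R) = -73 + R (a(R) = (-6 - 67) + R = -73 + R)
w(k) = 1/(2 + 2*k)
E(M) = -¼ - M/8 (E(M) = (1/(2*(1 - 5)))*(2 + M) = ((½)/(-4))*(2 + M) = ((½)*(-¼))*(2 + M) = -(2 + M)/8 = -¼ - M/8)
√(a(-127) + E(171)) = √((-73 - 127) + (-¼ - ⅛*171)) = √(-200 + (-¼ - 171/8)) = √(-200 - 173/8) = √(-1773/8) = 3*I*√394/4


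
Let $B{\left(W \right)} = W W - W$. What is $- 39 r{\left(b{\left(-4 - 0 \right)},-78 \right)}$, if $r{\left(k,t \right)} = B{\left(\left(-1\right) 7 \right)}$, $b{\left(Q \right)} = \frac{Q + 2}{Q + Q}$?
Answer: $-2184$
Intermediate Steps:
$B{\left(W \right)} = W^{2} - W$
$b{\left(Q \right)} = \frac{2 + Q}{2 Q}$
$r{\left(k,t \right)} = 56$ ($r{\left(k,t \right)} = \left(-1\right) 7 \left(-1 - 7\right) = - 7 \left(-1 - 7\right) = \left(-7\right) \left(-8\right) = 56$)
$- 39 r{\left(b{\left(-4 - 0 \right)},-78 \right)} = \left(-39\right) 56 = -2184$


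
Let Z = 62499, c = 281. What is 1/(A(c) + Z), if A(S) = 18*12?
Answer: 1/62715 ≈ 1.5945e-5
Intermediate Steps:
A(S) = 216
1/(A(c) + Z) = 1/(216 + 62499) = 1/62715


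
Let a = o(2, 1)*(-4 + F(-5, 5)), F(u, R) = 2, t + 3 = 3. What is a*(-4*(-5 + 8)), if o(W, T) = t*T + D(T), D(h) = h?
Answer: 24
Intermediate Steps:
t = 0 (t = -3 + 3 = 0)
o(W, T) = T (o(W, T) = 0*T + T = 0 + T = T)
a = -2 (a = 1*(-4 + 2) = 1*(-2) = -2)
a*(-4*(-5 + 8)) = -(-8)*(-5 + 8) = -(-8)*3 = -2*(-12) = 24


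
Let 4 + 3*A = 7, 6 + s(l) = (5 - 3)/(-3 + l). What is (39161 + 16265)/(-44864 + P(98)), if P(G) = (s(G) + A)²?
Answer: -71459950/57810553 ≈ -1.2361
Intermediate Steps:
s(l) = -6 + 2/(-3 + l) (s(l) = -6 + (5 - 3)/(-3 + l) = -6 + 2/(-3 + l))
A = 1 (A = -4/3 + (⅓)*7 = -4/3 + 7/3 = 1)
P(G) = (1 + 2*(10 - 3*G)/(-3 + G))² (P(G) = (2*(10 - 3*G)/(-3 + G) + 1)² = (1 + 2*(10 - 3*G)/(-3 + G))²)
(39161 + 16265)/(-44864 + P(98)) = (39161 + 16265)/(-44864 + (17 - 5*98)²/(-3 + 98)²) = 55426/(-44864 + (17 - 490)²/95²) = 55426/(-44864 + (1/9025)*(-473)²) = 55426/(-44864 + (1/9025)*223729) = 55426/(-44864 + 223729/9025) = 55426/(-404673871/9025) = 55426*(-9025/404673871) = -71459950/57810553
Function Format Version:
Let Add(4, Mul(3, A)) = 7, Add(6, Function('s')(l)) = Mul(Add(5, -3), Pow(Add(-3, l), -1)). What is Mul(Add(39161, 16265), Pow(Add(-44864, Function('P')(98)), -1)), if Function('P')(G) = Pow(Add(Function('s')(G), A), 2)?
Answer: Rational(-71459950, 57810553) ≈ -1.2361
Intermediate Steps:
Function('s')(l) = Add(-6, Mul(2, Pow(Add(-3, l), -1))) (Function('s')(l) = Add(-6, Mul(Add(5, -3), Pow(Add(-3, l), -1))) = Add(-6, Mul(2, Pow(Add(-3, l), -1))))
A = 1 (A = Add(Rational(-4, 3), Mul(Rational(1, 3), 7)) = Add(Rational(-4, 3), Rational(7, 3)) = 1)
Function('P')(G) = Pow(Add(1, Mul(2, Pow(Add(-3, G), -1), Add(10, Mul(-3, G)))), 2) (Function('P')(G) = Pow(Add(Mul(2, Pow(Add(-3, G), -1), Add(10, Mul(-3, G))), 1), 2) = Pow(Add(1, Mul(2, Pow(Add(-3, G), -1), Add(10, Mul(-3, G)))), 2))
Mul(Add(39161, 16265), Pow(Add(-44864, Function('P')(98)), -1)) = Mul(Add(39161, 16265), Pow(Add(-44864, Mul(Pow(Add(-3, 98), -2), Pow(Add(17, Mul(-5, 98)), 2))), -1)) = Mul(55426, Pow(Add(-44864, Mul(Pow(95, -2), Pow(Add(17, -490), 2))), -1)) = Mul(55426, Pow(Add(-44864, Mul(Rational(1, 9025), Pow(-473, 2))), -1)) = Mul(55426, Pow(Add(-44864, Mul(Rational(1, 9025), 223729)), -1)) = Mul(55426, Pow(Add(-44864, Rational(223729, 9025)), -1)) = Mul(55426, Pow(Rational(-404673871, 9025), -1)) = Mul(55426, Rational(-9025, 404673871)) = Rational(-71459950, 57810553)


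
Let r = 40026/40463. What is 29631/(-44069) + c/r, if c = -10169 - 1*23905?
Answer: -10126785723414/293984299 ≈ -34447.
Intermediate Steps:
c = -34074 (c = -10169 - 23905 = -34074)
r = 40026/40463 (r = 40026*(1/40463) = 40026/40463 ≈ 0.98920)
29631/(-44069) + c/r = 29631/(-44069) - 34074/40026/40463 = 29631*(-1/44069) - 34074*40463/40026 = -29631/44069 - 229789377/6671 = -10126785723414/293984299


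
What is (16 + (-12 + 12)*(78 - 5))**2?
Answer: 256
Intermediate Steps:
(16 + (-12 + 12)*(78 - 5))**2 = (16 + 0*73)**2 = (16 + 0)**2 = 16**2 = 256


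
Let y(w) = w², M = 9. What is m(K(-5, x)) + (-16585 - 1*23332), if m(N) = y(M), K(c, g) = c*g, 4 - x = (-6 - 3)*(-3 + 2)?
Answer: -39836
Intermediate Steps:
x = -5 (x = 4 - (-6 - 3)*(-3 + 2) = 4 - (-9)*(-1) = 4 - 1*9 = 4 - 9 = -5)
m(N) = 81 (m(N) = 9² = 81)
m(K(-5, x)) + (-16585 - 1*23332) = 81 + (-16585 - 1*23332) = 81 + (-16585 - 23332) = 81 - 39917 = -39836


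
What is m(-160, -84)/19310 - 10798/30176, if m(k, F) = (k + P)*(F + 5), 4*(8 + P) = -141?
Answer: 69004777/145674640 ≈ 0.47369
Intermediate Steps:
P = -173/4 (P = -8 + (1/4)*(-141) = -8 - 141/4 = -173/4 ≈ -43.250)
m(k, F) = (5 + F)*(-173/4 + k) (m(k, F) = (k - 173/4)*(F + 5) = (-173/4 + k)*(5 + F) = (5 + F)*(-173/4 + k))
m(-160, -84)/19310 - 10798/30176 = (-865/4 + 5*(-160) - 173/4*(-84) - 84*(-160))/19310 - 10798/30176 = (-865/4 - 800 + 3633 + 13440)*(1/19310) - 10798*1/30176 = (64227/4)*(1/19310) - 5399/15088 = 64227/77240 - 5399/15088 = 69004777/145674640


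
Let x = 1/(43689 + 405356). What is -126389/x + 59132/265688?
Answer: -3769737336384327/66422 ≈ -5.6754e+10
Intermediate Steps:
x = 1/449045 ≈ 2.2269e-6
-126389/x + 59132/265688 = -126389/1/449045 + 59132/265688 = -126389*449045 + 59132*(1/265688) = -56754348505 + 14783/66422 = -3769737336384327/66422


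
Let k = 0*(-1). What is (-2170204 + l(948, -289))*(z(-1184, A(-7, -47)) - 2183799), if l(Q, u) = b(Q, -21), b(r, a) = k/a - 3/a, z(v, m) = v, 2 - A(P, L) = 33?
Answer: 33193009740741/7 ≈ 4.7419e+12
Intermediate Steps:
k = 0
A(P, L) = -31 (A(P, L) = 2 - 1*33 = 2 - 33 = -31)
b(r, a) = -3/a (b(r, a) = 0/a - 3/a = 0 - 3/a = -3/a)
l(Q, u) = ⅐ (l(Q, u) = -3/(-21) = -3*(-1/21) = ⅐)
(-2170204 + l(948, -289))*(z(-1184, A(-7, -47)) - 2183799) = (-2170204 + ⅐)*(-1184 - 2183799) = -15191427/7*(-2184983) = 33193009740741/7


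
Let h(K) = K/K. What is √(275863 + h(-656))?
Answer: 2*√68966 ≈ 525.23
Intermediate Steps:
h(K) = 1
√(275863 + h(-656)) = √(275863 + 1) = √275864 = 2*√68966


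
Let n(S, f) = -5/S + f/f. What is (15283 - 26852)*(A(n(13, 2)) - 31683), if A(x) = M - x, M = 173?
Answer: 4739102022/13 ≈ 3.6455e+8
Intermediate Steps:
n(S, f) = 1 - 5/S (n(S, f) = -5/S + 1 = 1 - 5/S)
A(x) = 173 - x
(15283 - 26852)*(A(n(13, 2)) - 31683) = (15283 - 26852)*((173 - (-5 + 13)/13) - 31683) = -11569*((173 - 8/13) - 31683) = -11569*(2241/13 - 31683) = -11569*(-409638/13) = 4739102022/13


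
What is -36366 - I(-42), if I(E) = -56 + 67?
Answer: -36377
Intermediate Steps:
I(E) = 11
-36366 - I(-42) = -36366 - 1*11 = -36366 - 11 = -36377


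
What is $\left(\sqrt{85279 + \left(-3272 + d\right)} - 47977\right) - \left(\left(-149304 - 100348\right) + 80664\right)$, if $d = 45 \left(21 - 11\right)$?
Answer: $121011 + \sqrt{82457} \approx 1.213 \cdot 10^{5}$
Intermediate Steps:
$d = 450$ ($d = 45 \cdot 10 = 450$)
$\left(\sqrt{85279 + \left(-3272 + d\right)} - 47977\right) - \left(\left(-149304 - 100348\right) + 80664\right) = \left(\sqrt{85279 + \left(-3272 + 450\right)} - 47977\right) - \left(\left(-149304 - 100348\right) + 80664\right) = \left(\sqrt{85279 - 2822} - 47977\right) - \left(-249652 + 80664\right) = \left(\sqrt{82457} - 47977\right) - -168988 = \left(-47977 + \sqrt{82457}\right) + 168988 = 121011 + \sqrt{82457}$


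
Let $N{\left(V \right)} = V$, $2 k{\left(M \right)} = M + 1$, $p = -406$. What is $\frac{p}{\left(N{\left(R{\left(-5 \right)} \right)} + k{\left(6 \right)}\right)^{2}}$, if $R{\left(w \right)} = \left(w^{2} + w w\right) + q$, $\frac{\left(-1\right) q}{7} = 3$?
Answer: $- \frac{1624}{4225} \approx -0.38438$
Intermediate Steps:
$q = -21$ ($q = \left(-7\right) 3 = -21$)
$R{\left(w \right)} = -21 + 2 w^{2}$ ($R{\left(w \right)} = \left(w^{2} + w w\right) - 21 = \left(w^{2} + w^{2}\right) - 21 = 2 w^{2} - 21 = -21 + 2 w^{2}$)
$k{\left(M \right)} = \frac{1}{2} + \frac{M}{2}$ ($k{\left(M \right)} = \frac{M + 1}{2} = \frac{1 + M}{2} = \frac{1}{2} + \frac{M}{2}$)
$\frac{p}{\left(N{\left(R{\left(-5 \right)} \right)} + k{\left(6 \right)}\right)^{2}} = - \frac{406}{\left(\left(-21 + 2 \left(-5\right)^{2}\right) + \left(\frac{1}{2} + \frac{1}{2} \cdot 6\right)\right)^{2}} = - \frac{406}{\left(\left(-21 + 2 \cdot 25\right) + \left(\frac{1}{2} + 3\right)\right)^{2}} = - \frac{406}{\left(\left(-21 + 50\right) + \frac{7}{2}\right)^{2}} = - \frac{406}{\left(29 + \frac{7}{2}\right)^{2}} = - \frac{406}{\left(\frac{65}{2}\right)^{2}} = - \frac{406}{\frac{4225}{4}} = \left(-406\right) \frac{4}{4225} = - \frac{1624}{4225}$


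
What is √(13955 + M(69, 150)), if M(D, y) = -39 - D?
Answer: √13847 ≈ 117.67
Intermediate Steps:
√(13955 + M(69, 150)) = √(13955 + (-39 - 1*69)) = √(13955 + (-39 - 69)) = √(13955 - 108) = √13847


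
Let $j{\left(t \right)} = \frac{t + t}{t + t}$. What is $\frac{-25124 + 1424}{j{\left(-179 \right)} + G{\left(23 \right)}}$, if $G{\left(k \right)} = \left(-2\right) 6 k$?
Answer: $\frac{948}{11} \approx 86.182$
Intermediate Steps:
$G{\left(k \right)} = - 12 k$
$j{\left(t \right)} = 1$ ($j{\left(t \right)} = \frac{2 t}{2 t} = 2 t \frac{1}{2 t} = 1$)
$\frac{-25124 + 1424}{j{\left(-179 \right)} + G{\left(23 \right)}} = \frac{-25124 + 1424}{1 - 276} = - \frac{23700}{1 - 276} = - \frac{23700}{-275} = \left(-23700\right) \left(- \frac{1}{275}\right) = \frac{948}{11}$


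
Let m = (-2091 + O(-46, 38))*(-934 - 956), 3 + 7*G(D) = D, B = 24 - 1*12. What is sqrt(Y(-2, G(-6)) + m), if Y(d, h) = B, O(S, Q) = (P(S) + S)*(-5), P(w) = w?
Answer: sqrt(3082602) ≈ 1755.7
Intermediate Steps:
B = 12 (B = 24 - 12 = 12)
O(S, Q) = -10*S (O(S, Q) = (S + S)*(-5) = (2*S)*(-5) = -10*S)
G(D) = -3/7 + D/7
Y(d, h) = 12
m = 3082590 (m = (-2091 - 10*(-46))*(-934 - 956) = (-2091 + 460)*(-1890) = -1631*(-1890) = 3082590)
sqrt(Y(-2, G(-6)) + m) = sqrt(12 + 3082590) = sqrt(3082602)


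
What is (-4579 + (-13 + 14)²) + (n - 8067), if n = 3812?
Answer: -8833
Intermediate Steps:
(-4579 + (-13 + 14)²) + (n - 8067) = (-4579 + (-13 + 14)²) + (3812 - 8067) = (-4579 + 1²) - 4255 = (-4579 + 1) - 4255 = -4578 - 4255 = -8833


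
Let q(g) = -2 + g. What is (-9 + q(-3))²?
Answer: 196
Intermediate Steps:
(-9 + q(-3))² = (-9 + (-2 - 3))² = (-9 - 5)² = (-14)² = 196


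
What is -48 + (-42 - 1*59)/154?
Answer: -7493/154 ≈ -48.656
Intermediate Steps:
-48 + (-42 - 1*59)/154 = -48 + (-42 - 59)*(1/154) = -48 - 101*1/154 = -48 - 101/154 = -7493/154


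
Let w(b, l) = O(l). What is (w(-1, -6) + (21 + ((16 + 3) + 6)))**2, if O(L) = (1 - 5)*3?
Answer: 1156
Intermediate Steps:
O(L) = -12 (O(L) = -4*3 = -12)
w(b, l) = -12
(w(-1, -6) + (21 + ((16 + 3) + 6)))**2 = (-12 + (21 + ((16 + 3) + 6)))**2 = (-12 + (21 + (19 + 6)))**2 = (-12 + (21 + 25))**2 = (-12 + 46)**2 = 34**2 = 1156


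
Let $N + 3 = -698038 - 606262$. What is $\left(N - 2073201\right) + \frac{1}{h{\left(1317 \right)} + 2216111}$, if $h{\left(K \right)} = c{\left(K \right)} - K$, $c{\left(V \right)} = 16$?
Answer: $- \frac{7480529634239}{2214810} \approx -3.3775 \cdot 10^{6}$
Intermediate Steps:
$h{\left(K \right)} = 16 - K$
$N = -1304303$ ($N = -3 - 1304300 = -1304303$)
$\left(N - 2073201\right) + \frac{1}{h{\left(1317 \right)} + 2216111} = \left(-1304303 - 2073201\right) + \frac{1}{\left(16 - 1317\right) + 2216111} = -3377504 + \frac{1}{\left(16 - 1317\right) + 2216111} = -3377504 + \frac{1}{-1301 + 2216111} = -3377504 + \frac{1}{2214810} = - \frac{7480529634239}{2214810}$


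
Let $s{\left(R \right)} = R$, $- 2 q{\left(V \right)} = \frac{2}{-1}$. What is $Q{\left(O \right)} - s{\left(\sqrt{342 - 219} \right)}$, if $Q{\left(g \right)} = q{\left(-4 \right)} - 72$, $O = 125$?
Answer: $-71 - \sqrt{123} \approx -82.091$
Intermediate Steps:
$q{\left(V \right)} = 1$ ($q{\left(V \right)} = - \frac{2 \frac{1}{-1}}{2} = - \frac{2 \left(-1\right)}{2} = \left(- \frac{1}{2}\right) \left(-2\right) = 1$)
$Q{\left(g \right)} = -71$ ($Q{\left(g \right)} = 1 - 72 = -71$)
$Q{\left(O \right)} - s{\left(\sqrt{342 - 219} \right)} = -71 - \sqrt{342 - 219} = -71 - \sqrt{123}$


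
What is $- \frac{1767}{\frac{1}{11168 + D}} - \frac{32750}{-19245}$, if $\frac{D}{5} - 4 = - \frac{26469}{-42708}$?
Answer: $- \frac{1083540462553589}{54794364} \approx -1.9775 \cdot 10^{7}$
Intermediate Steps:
$D = \frac{328835}{14236}$ ($D = 20 + 5 \left(- \frac{26469}{-42708}\right) = 20 + 5 \left(\left(-26469\right) \left(- \frac{1}{42708}\right)\right) = 20 + 5 \cdot \frac{8823}{14236} = 20 + \frac{44115}{14236} = \frac{328835}{14236} \approx 23.099$)
$- \frac{1767}{\frac{1}{11168 + D}} - \frac{32750}{-19245} = - \frac{1767}{\frac{1}{11168 + \frac{328835}{14236}}} - \frac{32750}{-19245} = - \frac{1767}{\frac{1}{\frac{159316483}{14236}}} - - \frac{6550}{3849} = - \frac{1767}{\frac{14236}{159316483}} + \frac{6550}{3849} = \left(-1767\right) \frac{159316483}{14236} + \frac{6550}{3849} = - \frac{281512225461}{14236} + \frac{6550}{3849} = - \frac{1083540462553589}{54794364}$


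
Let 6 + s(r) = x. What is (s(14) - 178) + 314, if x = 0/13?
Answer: 130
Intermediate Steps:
x = 0 (x = 0*(1/13) = 0)
s(r) = -6 (s(r) = -6 + 0 = -6)
(s(14) - 178) + 314 = (-6 - 178) + 314 = -184 + 314 = 130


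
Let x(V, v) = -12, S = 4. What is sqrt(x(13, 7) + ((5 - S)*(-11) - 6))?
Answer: I*sqrt(29) ≈ 5.3852*I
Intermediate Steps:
sqrt(x(13, 7) + ((5 - S)*(-11) - 6)) = sqrt(-12 + ((5 - 1*4)*(-11) - 6)) = sqrt(-12 + ((5 - 4)*(-11) - 6)) = sqrt(-12 + (1*(-11) - 6)) = sqrt(-12 + (-11 - 6)) = sqrt(-12 - 17) = sqrt(-29) = I*sqrt(29)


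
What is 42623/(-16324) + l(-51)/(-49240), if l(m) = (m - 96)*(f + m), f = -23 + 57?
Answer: -76412507/28706920 ≈ -2.6618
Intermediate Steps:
f = 34
l(m) = (-96 + m)*(34 + m) (l(m) = (m - 96)*(34 + m) = (-96 + m)*(34 + m))
42623/(-16324) + l(-51)/(-49240) = 42623/(-16324) + (-3264 + (-51)**2 - 62*(-51))/(-49240) = 42623*(-1/16324) + (-3264 + 2601 + 3162)*(-1/49240) = -6089/2332 + 2499*(-1/49240) = -6089/2332 - 2499/49240 = -76412507/28706920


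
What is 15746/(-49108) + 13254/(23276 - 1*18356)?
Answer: 23891963/10067140 ≈ 2.3733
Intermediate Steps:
15746/(-49108) + 13254/(23276 - 1*18356) = 15746*(-1/49108) + 13254/(23276 - 18356) = -7873/24554 + 13254/4920 = -7873/24554 + 13254*(1/4920) = -7873/24554 + 2209/820 = 23891963/10067140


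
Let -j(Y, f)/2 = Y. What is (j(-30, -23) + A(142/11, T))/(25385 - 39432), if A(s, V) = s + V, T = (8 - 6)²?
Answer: -846/154517 ≈ -0.0054751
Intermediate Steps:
T = 4 (T = 2² = 4)
j(Y, f) = -2*Y
A(s, V) = V + s
(j(-30, -23) + A(142/11, T))/(25385 - 39432) = (-2*(-30) + (4 + 142/11))/(25385 - 39432) = (60 + (4 + 142*(1/11)))/(-14047) = (60 + (4 + 142/11))*(-1/14047) = (60 + 186/11)*(-1/14047) = (846/11)*(-1/14047) = -846/154517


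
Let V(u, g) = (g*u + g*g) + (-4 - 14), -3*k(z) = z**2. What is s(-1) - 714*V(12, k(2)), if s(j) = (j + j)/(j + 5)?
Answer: 138037/6 ≈ 23006.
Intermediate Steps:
k(z) = -z**2/3
V(u, g) = -18 + g**2 + g*u (V(u, g) = (g*u + g**2) - 18 = (g**2 + g*u) - 18 = -18 + g**2 + g*u)
s(j) = 2*j/(5 + j) (s(j) = (2*j)/(5 + j) = 2*j/(5 + j))
s(-1) - 714*V(12, k(2)) = 2*(-1)/(5 - 1) - 714*(-18 + (-1/3*2**2)**2 - 1/3*2**2*12) = 2*(-1)/4 - 714*(-18 + (-1/3*4)**2 - 1/3*4*12) = 2*(-1)*(1/4) - 714*(-18 + (-4/3)**2 - 4/3*12) = -1/2 - 714*(-18 + 16/9 - 16) = -1/2 - 714*(-290/9) = -1/2 + 69020/3 = 138037/6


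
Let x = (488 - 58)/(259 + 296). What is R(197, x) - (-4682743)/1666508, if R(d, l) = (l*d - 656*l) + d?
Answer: -223429627/1433972 ≈ -155.81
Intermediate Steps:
x = 86/111 (x = 430/555 = 430*(1/555) = 86/111 ≈ 0.77477)
R(d, l) = d - 656*l + d*l (R(d, l) = (d*l - 656*l) + d = (-656*l + d*l) + d = d - 656*l + d*l)
R(197, x) - (-4682743)/1666508 = (197 - 656*86/111 + 197*(86/111)) - (-4682743)/1666508 = (197 - 56416/111 + 16942/111) - (-4682743)/1666508 = -5869/37 - 1*(-108901/38756) = -5869/37 + 108901/38756 = -223429627/1433972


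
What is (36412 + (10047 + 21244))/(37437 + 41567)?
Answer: 67703/79004 ≈ 0.85696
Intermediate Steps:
(36412 + (10047 + 21244))/(37437 + 41567) = (36412 + 31291)/79004 = 67703*(1/79004) = 67703/79004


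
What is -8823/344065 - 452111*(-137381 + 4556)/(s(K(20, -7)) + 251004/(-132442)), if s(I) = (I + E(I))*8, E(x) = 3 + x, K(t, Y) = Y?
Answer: -54729454644930615309/81928069670 ≈ -6.6802e+8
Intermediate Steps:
s(I) = 24 + 16*I (s(I) = (I + (3 + I))*8 = (3 + 2*I)*8 = 24 + 16*I)
-8823/344065 - 452111*(-137381 + 4556)/(s(K(20, -7)) + 251004/(-132442)) = -8823/344065 - 452111*(-137381 + 4556)/((24 + 16*(-7)) + 251004/(-132442)) = -8823*1/344065 - 452111*(-132825/((24 - 112) + 251004*(-1/132442))) = -8823/344065 - 452111*(-132825/(-88 - 125502/66221)) = -8823/344065 - 452111/((-5952950/66221*(-1/132825))) = -8823/344065 - 452111/238118/351832173 = -8823/344065 - 452111*351832173/238118 = -8823/344065 - 159067195567203/238118 = -54729454644930615309/81928069670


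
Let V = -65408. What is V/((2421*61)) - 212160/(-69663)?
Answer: 8925161152/3429300501 ≈ 2.6026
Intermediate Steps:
V/((2421*61)) - 212160/(-69663) = -65408/(2421*61) - 212160/(-69663) = -65408/147681 - 212160*(-1/69663) = -65408*1/147681 + 70720/23221 = -65408/147681 + 70720/23221 = 8925161152/3429300501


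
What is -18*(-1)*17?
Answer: 306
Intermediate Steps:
-18*(-1)*17 = 18*17 = 306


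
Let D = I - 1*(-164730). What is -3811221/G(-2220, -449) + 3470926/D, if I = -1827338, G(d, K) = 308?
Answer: -792204446197/64010408 ≈ -12376.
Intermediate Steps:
D = -1662608 (D = -1827338 - 1*(-164730) = -1827338 + 164730 = -1662608)
-3811221/G(-2220, -449) + 3470926/D = -3811221/308 + 3470926/(-1662608) = -3811221*1/308 + 3470926*(-1/1662608) = -3811221/308 - 1735463/831304 = -792204446197/64010408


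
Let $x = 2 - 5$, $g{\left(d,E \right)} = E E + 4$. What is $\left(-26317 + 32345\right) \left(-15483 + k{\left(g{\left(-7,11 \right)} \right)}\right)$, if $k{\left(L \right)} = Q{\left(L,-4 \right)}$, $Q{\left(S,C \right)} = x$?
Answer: $-93349608$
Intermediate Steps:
$g{\left(d,E \right)} = 4 + E^{2}$ ($g{\left(d,E \right)} = E^{2} + 4 = 4 + E^{2}$)
$x = -3$ ($x = 2 - 5 = -3$)
$Q{\left(S,C \right)} = -3$
$k{\left(L \right)} = -3$
$\left(-26317 + 32345\right) \left(-15483 + k{\left(g{\left(-7,11 \right)} \right)}\right) = \left(-26317 + 32345\right) \left(-15483 - 3\right) = 6028 \left(-15486\right) = -93349608$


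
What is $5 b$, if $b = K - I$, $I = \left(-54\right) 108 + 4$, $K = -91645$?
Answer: $-429085$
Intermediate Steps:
$I = -5828$ ($I = -5832 + 4 = -5828$)
$b = -85817$ ($b = -91645 - -5828 = -91645 + 5828 = -85817$)
$5 b = 5 \left(-85817\right) = -429085$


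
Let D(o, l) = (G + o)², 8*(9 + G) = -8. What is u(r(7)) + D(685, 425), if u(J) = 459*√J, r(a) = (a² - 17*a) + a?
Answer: 455625 + 1377*I*√7 ≈ 4.5563e+5 + 3643.2*I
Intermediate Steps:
G = -10 (G = -9 + (⅛)*(-8) = -9 - 1 = -10)
r(a) = a² - 16*a
D(o, l) = (-10 + o)²
u(r(7)) + D(685, 425) = 459*√(7*(-16 + 7)) + (-10 + 685)² = 459*√(7*(-9)) + 675² = 459*√(-63) + 455625 = 459*(3*I*√7) + 455625 = 1377*I*√7 + 455625 = 455625 + 1377*I*√7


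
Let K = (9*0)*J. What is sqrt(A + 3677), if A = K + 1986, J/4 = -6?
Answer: sqrt(5663) ≈ 75.253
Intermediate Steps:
J = -24 (J = 4*(-6) = -24)
K = 0 (K = (9*0)*(-24) = 0*(-24) = 0)
A = 1986 (A = 0 + 1986 = 1986)
sqrt(A + 3677) = sqrt(1986 + 3677) = sqrt(5663)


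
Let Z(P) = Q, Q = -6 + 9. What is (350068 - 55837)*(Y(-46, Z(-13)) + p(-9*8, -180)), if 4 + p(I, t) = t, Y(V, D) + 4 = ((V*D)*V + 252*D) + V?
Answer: 2021366970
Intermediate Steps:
Q = 3
Z(P) = 3
Y(V, D) = -4 + V + 252*D + D*V² (Y(V, D) = -4 + (((V*D)*V + 252*D) + V) = -4 + (((D*V)*V + 252*D) + V) = -4 + ((D*V² + 252*D) + V) = -4 + ((252*D + D*V²) + V) = -4 + (V + 252*D + D*V²) = -4 + V + 252*D + D*V²)
p(I, t) = -4 + t
(350068 - 55837)*(Y(-46, Z(-13)) + p(-9*8, -180)) = (350068 - 55837)*((-4 - 46 + 252*3 + 3*(-46)²) + (-4 - 180)) = 294231*((-4 - 46 + 756 + 3*2116) - 184) = 294231*((-4 - 46 + 756 + 6348) - 184) = 294231*(7054 - 184) = 294231*6870 = 2021366970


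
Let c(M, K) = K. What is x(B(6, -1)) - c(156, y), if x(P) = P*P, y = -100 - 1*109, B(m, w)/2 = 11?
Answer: 693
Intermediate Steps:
B(m, w) = 22 (B(m, w) = 2*11 = 22)
y = -209 (y = -100 - 109 = -209)
x(P) = P²
x(B(6, -1)) - c(156, y) = 22² - 1*(-209) = 484 + 209 = 693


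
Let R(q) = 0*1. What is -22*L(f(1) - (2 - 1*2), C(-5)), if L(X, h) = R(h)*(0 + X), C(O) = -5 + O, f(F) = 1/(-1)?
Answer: 0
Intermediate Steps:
f(F) = -1
R(q) = 0
L(X, h) = 0 (L(X, h) = 0*(0 + X) = 0*X = 0)
-22*L(f(1) - (2 - 1*2), C(-5)) = -22*0 = 0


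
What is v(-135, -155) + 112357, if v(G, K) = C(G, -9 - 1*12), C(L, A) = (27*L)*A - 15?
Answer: 188887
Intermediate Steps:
C(L, A) = -15 + 27*A*L (C(L, A) = 27*A*L - 15 = -15 + 27*A*L)
v(G, K) = -15 - 567*G (v(G, K) = -15 + 27*(-9 - 1*12)*G = -15 + 27*(-9 - 12)*G = -15 + 27*(-21)*G = -15 - 567*G)
v(-135, -155) + 112357 = (-15 - 567*(-135)) + 112357 = (-15 + 76545) + 112357 = 76530 + 112357 = 188887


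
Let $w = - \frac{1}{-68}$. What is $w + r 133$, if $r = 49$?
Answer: $\frac{443157}{68} \approx 6517.0$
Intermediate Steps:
$w = \frac{1}{68}$ ($w = \left(-1\right) \left(- \frac{1}{68}\right) = \frac{1}{68} \approx 0.014706$)
$w + r 133 = \frac{1}{68} + 49 \cdot 133 = \frac{1}{68} + 6517 = \frac{443157}{68}$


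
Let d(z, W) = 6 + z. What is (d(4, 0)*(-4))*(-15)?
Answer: 600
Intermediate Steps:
(d(4, 0)*(-4))*(-15) = ((6 + 4)*(-4))*(-15) = (10*(-4))*(-15) = -40*(-15) = 600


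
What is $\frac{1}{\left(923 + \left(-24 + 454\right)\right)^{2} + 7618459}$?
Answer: $\frac{1}{9449068} \approx 1.0583 \cdot 10^{-7}$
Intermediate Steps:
$\frac{1}{\left(923 + \left(-24 + 454\right)\right)^{2} + 7618459} = \frac{1}{\left(923 + 430\right)^{2} + 7618459} = \frac{1}{1353^{2} + 7618459} = \frac{1}{1830609 + 7618459} = \frac{1}{9449068}$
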